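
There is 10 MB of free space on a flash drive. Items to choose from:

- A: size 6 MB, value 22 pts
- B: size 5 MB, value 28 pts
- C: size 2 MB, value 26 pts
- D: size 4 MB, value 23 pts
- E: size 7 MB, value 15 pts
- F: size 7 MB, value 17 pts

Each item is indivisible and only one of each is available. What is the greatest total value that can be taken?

Check high-value combinations within 10 MB:
- B+C: size 5+2=7, value 28+26=54
- B+D: size 5+4=9, value 28+23=51
- C+D: size 2+4=6, value 26+23=49
- A+C: size 6+2=8, value 22+26=48
- A+D: size 6+4=10, value 22+23=45
Best: 54 pts.

54 pts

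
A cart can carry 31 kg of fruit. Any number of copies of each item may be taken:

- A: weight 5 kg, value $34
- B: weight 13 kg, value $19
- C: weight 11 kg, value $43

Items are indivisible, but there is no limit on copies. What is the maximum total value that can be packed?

Best value-per-unit is A at 34/5, and filling with it alone uses weight 6×5=30. No mix of the others beats 6×34 = 204.

$204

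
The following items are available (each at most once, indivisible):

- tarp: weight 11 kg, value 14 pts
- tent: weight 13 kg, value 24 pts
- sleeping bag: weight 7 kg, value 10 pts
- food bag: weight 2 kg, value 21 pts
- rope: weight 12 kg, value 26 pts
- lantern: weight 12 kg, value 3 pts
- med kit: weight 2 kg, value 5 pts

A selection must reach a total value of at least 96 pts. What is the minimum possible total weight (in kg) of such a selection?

Subsets with value ≥ 96, sorted by total weight:
- tarp+tent+sleeping bag+food bag+rope+med kit: weight 47, value 100
- tarp+tent+sleeping bag+food bag+rope+lantern: weight 57, value 98
- tarp+tent+sleeping bag+food bag+rope+lantern+med kit: weight 59, value 103
Minimum weight: 47 kg.

47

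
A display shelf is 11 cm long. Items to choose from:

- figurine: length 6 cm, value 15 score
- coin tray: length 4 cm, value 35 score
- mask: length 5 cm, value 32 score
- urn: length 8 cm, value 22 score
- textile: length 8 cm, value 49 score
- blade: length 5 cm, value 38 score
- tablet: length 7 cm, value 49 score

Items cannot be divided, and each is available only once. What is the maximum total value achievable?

84 score

Check high-value combinations within 11 cm:
- coin tray+tablet: length 4+7=11, value 35+49=84
- coin tray+blade: length 4+5=9, value 35+38=73
- mask+blade: length 5+5=10, value 32+38=70
- coin tray+mask: length 4+5=9, value 35+32=67
Best: 84 score.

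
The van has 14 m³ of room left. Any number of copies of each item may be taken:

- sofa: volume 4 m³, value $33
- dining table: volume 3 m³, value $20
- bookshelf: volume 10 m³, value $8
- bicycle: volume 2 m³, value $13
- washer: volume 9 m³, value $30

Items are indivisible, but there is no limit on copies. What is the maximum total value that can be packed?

$112

Best value-per-unit is sofa at 33/4; filling with it alone gives 3×33 = 99.
Optimal mix: 3×sofa + 1×bicycle → volume 14, value 112.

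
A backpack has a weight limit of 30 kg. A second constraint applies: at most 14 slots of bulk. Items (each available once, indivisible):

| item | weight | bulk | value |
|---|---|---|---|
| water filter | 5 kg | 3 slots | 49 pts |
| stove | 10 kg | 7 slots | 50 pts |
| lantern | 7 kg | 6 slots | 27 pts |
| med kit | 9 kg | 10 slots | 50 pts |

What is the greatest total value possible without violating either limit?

Feasible sets respecting both limits:
- water filter+stove: weight 15, bulk 10, value 99
- water filter+med kit: weight 14, bulk 13, value 99
- stove+lantern: weight 17, bulk 13, value 77
Best: 99 pts.

99 pts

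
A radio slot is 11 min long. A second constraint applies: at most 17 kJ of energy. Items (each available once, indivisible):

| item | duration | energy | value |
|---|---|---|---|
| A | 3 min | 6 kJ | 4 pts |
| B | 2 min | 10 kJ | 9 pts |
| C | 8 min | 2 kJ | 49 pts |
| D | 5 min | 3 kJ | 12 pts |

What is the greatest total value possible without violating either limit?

Feasible sets respecting both limits:
- B+C: duration 10, energy 12, value 58
- A+C: duration 11, energy 8, value 53
- C: duration 8, energy 2, value 49
Best: 58 pts.

58 pts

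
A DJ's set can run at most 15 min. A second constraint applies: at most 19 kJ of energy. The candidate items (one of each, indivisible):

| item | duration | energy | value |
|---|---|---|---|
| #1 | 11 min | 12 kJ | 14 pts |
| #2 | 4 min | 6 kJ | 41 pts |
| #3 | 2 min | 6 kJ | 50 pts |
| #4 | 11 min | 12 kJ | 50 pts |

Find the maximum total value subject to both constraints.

Feasible sets respecting both limits:
- #3+#4: duration 13, energy 18, value 100
- #2+#3: duration 6, energy 12, value 91
- #2+#4: duration 15, energy 18, value 91
- #1+#3: duration 13, energy 18, value 64
Best: 100 pts.

100 pts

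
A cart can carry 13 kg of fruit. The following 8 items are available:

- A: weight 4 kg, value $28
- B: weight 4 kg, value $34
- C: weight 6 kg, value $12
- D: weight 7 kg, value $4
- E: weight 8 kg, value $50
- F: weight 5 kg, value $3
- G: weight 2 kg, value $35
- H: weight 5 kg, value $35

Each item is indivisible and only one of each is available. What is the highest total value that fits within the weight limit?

Check high-value combinations within 13 kg:
- B+G+H: weight 4+2+5=11, value 34+35+35=104
- A+G+H: weight 4+2+5=11, value 28+35+35=98
- A+B+G: weight 4+4+2=10, value 28+34+35=97
- A+B+H: weight 4+4+5=13, value 28+34+35=97
Best: $104.

$104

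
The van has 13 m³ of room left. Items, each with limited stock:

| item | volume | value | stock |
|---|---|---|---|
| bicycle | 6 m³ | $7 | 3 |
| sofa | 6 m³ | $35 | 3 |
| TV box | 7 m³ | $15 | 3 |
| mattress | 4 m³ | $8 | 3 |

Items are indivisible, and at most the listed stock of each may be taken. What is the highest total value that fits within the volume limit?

$70

Top feasible selections:
- 2×sofa: volume 12, value 70
- 1×sofa + 1×TV box: volume 13, value 50
Best: $70.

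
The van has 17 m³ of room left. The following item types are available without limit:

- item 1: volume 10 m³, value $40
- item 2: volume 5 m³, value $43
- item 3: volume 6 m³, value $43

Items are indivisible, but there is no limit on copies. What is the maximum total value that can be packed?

Best value-per-unit is item 2 at 43/5, and filling with it alone uses volume 3×5=15. No mix of the others beats 3×43 = 129.

$129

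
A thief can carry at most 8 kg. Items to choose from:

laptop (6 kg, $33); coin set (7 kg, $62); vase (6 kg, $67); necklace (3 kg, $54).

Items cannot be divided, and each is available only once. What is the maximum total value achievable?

Check high-value combinations within 8 kg:
- vase: weight 6, value 67
- coin set: weight 7, value 62
- necklace: weight 3, value 54
- laptop: weight 6, value 33
Best: $67.

$67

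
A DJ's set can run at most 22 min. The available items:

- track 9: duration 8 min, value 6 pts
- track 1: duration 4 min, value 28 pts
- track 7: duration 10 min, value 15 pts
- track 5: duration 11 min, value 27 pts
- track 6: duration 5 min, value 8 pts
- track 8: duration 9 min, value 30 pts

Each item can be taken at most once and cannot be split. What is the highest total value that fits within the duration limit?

Check high-value combinations within 22 min:
- track 1+track 6+track 8: duration 4+5+9=18, value 28+8+30=66
- track 9+track 1+track 8: duration 8+4+9=21, value 6+28+30=64
- track 1+track 5+track 6: duration 4+11+5=20, value 28+27+8=63
Best: 66 pts.

66 pts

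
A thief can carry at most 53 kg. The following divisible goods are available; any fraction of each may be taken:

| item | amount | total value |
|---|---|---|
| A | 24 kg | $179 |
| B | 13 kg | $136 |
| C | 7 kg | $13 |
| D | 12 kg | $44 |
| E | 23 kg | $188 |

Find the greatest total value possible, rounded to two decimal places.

Take in order of value per unit:
- B (136/13 per unit): all 13 → value 136, running total 136.00
- E (188/23 per unit): all 23 → value 188, running total 324.00
- A (179/24 per unit): 17 of 24 → value 17×179/24 = 126.7917, running total 450.79
Total 450.79.

450.79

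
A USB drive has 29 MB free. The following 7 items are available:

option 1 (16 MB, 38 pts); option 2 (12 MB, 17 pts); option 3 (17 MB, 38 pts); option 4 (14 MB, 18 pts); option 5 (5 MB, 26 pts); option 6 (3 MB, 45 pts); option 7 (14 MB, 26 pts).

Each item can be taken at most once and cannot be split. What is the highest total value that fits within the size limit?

109 pts

Check high-value combinations within 29 MB:
- option 1+option 5+option 6: size 16+5+3=24, value 38+26+45=109
- option 3+option 5+option 6: size 17+5+3=25, value 38+26+45=109
- option 5+option 6+option 7: size 5+3+14=22, value 26+45+26=97
- option 4+option 5+option 6: size 14+5+3=22, value 18+26+45=89
Best: 109 pts.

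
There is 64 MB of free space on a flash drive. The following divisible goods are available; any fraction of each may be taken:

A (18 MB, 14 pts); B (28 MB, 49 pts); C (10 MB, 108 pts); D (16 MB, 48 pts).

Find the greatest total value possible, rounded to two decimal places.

212.78

Take in order of value per unit:
- C (108/10 per unit): all 10 → value 108, running total 108.00
- D (48/16 per unit): all 16 → value 48, running total 156.00
- B (49/28 per unit): all 28 → value 49, running total 205.00
- A (14/18 per unit): 10 of 18 → value 10×14/18 = 7.7778, running total 212.78
Total 212.78.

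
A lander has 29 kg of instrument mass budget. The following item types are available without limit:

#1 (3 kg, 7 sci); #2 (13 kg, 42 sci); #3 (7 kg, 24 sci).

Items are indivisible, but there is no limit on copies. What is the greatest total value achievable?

Best value-per-unit is #3 at 24/7, and filling with it alone uses mass 4×7=28. No mix of the others beats 4×24 = 96.

96 sci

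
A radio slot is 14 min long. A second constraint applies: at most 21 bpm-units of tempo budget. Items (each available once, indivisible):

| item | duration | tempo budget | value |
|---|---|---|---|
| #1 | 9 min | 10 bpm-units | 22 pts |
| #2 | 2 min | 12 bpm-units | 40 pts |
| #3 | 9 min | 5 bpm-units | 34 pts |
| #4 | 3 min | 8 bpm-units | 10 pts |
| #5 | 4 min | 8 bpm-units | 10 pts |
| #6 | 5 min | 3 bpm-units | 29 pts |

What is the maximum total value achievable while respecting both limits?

74 pts

Feasible sets respecting both limits:
- #2+#3: duration 11, tempo budget 17, value 74
- #2+#6: duration 7, tempo budget 15, value 69
- #3+#6: duration 14, tempo budget 8, value 63
- #1+#6: duration 14, tempo budget 13, value 51
Best: 74 pts.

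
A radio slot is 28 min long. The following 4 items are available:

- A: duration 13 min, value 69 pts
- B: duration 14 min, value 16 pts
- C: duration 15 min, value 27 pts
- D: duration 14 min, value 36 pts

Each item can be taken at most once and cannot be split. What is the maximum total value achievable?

Check high-value combinations within 28 min:
- A+D: duration 13+14=27, value 69+36=105
- A+C: duration 13+15=28, value 69+27=96
- A+B: duration 13+14=27, value 69+16=85
- A: duration 13, value 69
- B+D: duration 14+14=28, value 16+36=52
Best: 105 pts.

105 pts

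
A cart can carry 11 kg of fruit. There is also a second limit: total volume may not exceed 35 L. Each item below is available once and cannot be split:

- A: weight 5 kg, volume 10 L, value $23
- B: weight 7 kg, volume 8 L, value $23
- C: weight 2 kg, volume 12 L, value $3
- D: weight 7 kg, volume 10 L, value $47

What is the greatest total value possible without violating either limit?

Feasible sets respecting both limits:
- C+D: weight 9, volume 22, value 50
- D: weight 7, volume 10, value 47
- A+C: weight 7, volume 22, value 26
Best: $50.

$50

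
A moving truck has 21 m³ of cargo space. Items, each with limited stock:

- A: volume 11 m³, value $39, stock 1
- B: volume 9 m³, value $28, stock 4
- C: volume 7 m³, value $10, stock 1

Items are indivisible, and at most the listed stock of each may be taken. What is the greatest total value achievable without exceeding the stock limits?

Top feasible selections:
- 1×A + 1×B: volume 20, value 67
- 2×B: volume 18, value 56
- 1×A + 1×C: volume 18, value 49
- 1×A: volume 11, value 39
Best: $67.

$67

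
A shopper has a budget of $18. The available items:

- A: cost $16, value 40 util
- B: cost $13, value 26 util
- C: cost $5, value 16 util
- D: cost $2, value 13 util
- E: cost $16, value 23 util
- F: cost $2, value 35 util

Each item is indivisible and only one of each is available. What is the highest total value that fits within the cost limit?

Check high-value combinations within $18:
- A+F: cost 16+2=18, value 40+35=75
- B+D+F: cost 13+2+2=17, value 26+13+35=74
- C+D+F: cost 5+2+2=9, value 16+13+35=64
Best: 75 util.

75 util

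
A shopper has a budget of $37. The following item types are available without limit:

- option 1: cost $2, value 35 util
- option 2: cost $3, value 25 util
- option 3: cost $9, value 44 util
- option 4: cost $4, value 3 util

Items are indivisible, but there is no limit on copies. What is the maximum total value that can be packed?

Best value-per-unit is option 1 at 35/2, and filling with it alone uses cost 18×2=36. No mix of the others beats 18×35 = 630.

630 util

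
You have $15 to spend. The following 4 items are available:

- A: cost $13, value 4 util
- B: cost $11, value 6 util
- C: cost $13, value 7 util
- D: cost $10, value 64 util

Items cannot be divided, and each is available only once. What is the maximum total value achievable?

64 util

Check high-value combinations within $15:
- D: cost 10, value 64
- C: cost 13, value 7
- B: cost 11, value 6
Best: 64 util.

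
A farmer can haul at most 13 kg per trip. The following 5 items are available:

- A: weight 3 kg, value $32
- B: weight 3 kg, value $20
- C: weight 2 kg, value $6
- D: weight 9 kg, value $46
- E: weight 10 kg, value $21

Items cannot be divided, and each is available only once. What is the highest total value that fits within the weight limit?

$78

Check high-value combinations within 13 kg:
- A+D: weight 3+9=12, value 32+46=78
- B+D: weight 3+9=12, value 20+46=66
- A+B+C: weight 3+3+2=8, value 32+20+6=58
Best: $78.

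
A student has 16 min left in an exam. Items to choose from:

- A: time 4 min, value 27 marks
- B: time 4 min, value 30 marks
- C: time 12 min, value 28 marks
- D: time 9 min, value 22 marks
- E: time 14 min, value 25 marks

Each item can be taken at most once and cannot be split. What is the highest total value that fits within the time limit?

Check high-value combinations within 16 min:
- B+C: time 4+12=16, value 30+28=58
- A+B: time 4+4=8, value 27+30=57
- A+C: time 4+12=16, value 27+28=55
- B+D: time 4+9=13, value 30+22=52
Best: 58 marks.

58 marks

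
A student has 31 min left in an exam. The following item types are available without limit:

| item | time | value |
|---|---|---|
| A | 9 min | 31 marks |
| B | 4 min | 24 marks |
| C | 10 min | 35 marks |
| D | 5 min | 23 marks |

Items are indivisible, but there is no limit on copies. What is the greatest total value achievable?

Best value-per-unit is B at 24/4, and filling with it alone uses time 7×4=28. No mix of the others beats 7×24 = 168.

168 marks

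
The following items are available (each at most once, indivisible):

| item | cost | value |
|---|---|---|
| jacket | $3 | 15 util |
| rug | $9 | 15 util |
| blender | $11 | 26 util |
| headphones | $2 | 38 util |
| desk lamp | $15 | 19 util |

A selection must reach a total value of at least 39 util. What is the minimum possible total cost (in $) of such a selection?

Subsets with value ≥ 39, sorted by total cost:
- jacket+headphones: cost 5, value 53
- rug+headphones: cost 11, value 53
- blender+headphones: cost 13, value 64
- jacket+rug+headphones: cost 14, value 68
Minimum cost: 5 $.

5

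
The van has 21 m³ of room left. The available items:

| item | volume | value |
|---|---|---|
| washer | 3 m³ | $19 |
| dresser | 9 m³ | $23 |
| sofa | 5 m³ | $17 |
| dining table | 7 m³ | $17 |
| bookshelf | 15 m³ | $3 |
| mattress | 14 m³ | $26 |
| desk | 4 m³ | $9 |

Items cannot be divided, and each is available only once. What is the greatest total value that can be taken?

This is a 0/1 knapsack; check combinations near the capacity.
- washer+dresser+sofa+desk: volume 3+9+5+4=21, value 19+23+17+9=68
- washer+sofa+dining table+desk: volume 3+5+7+4=19, value 19+17+17+9=62
- washer+dresser+sofa: volume 3+9+5=17, value 19+23+17=59
- washer+dresser+dining table: volume 3+9+7=19, value 19+23+17=59
Best: $68.

$68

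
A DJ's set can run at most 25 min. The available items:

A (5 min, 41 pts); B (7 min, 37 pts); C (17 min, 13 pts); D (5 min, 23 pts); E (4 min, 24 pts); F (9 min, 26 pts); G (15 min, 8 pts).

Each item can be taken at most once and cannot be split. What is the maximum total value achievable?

Check high-value combinations within 25 min:
- A+B+E+F: duration 5+7+4+9=25, value 41+37+24+26=128
- A+B+D+E: duration 5+7+5+4=21, value 41+37+23+24=125
- A+D+E+F: duration 5+5+4+9=23, value 41+23+24+26=114
- B+D+E+F: duration 7+5+4+9=25, value 37+23+24+26=110
Best: 128 pts.

128 pts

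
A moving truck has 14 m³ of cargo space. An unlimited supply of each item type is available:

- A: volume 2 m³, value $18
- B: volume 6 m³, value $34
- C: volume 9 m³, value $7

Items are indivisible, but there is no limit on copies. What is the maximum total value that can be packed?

$126

Best value-per-unit is A at 18/2, and filling with it alone uses volume 7×2=14. No mix of the others beats 7×18 = 126.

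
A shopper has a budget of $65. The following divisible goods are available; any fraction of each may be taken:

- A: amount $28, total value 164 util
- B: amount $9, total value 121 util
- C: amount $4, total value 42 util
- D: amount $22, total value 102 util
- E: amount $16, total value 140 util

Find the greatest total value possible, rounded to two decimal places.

504.09

Take in order of value per unit:
- B (121/9 per unit): all 9 → value 121, running total 121.00
- C (42/4 per unit): all 4 → value 42, running total 163.00
- E (140/16 per unit): all 16 → value 140, running total 303.00
- A (164/28 per unit): all 28 → value 164, running total 467.00
- D (102/22 per unit): 8 of 22 → value 8×102/22 = 37.0909, running total 504.09
Total 504.09.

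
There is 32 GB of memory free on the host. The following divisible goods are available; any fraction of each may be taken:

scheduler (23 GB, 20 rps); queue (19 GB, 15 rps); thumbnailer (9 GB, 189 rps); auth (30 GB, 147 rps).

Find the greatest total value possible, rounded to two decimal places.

301.70

Take in order of value per unit:
- thumbnailer (189/9 per unit): all 9 → value 189, running total 189.00
- auth (147/30 per unit): 23 of 30 → value 23×147/30 = 112.7000, running total 301.70
Total 301.70.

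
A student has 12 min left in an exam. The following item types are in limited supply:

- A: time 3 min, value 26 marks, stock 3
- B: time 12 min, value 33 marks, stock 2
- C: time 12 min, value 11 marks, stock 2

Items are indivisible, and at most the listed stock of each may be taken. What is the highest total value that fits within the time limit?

Top feasible selections:
- 3×A: time 9, value 78
- 2×A: time 6, value 52
- 1×B: time 12, value 33
Best: 78 marks.

78 marks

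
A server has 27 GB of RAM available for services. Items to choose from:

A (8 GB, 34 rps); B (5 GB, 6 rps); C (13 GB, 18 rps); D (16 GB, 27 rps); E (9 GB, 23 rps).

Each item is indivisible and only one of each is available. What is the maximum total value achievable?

63 rps

Check high-value combinations within 27 GB:
- A+B+E: memory 8+5+9=22, value 34+6+23=63
- A+D: memory 8+16=24, value 34+27=61
- A+B+C: memory 8+5+13=26, value 34+6+18=58
- A+E: memory 8+9=17, value 34+23=57
- A+C: memory 8+13=21, value 34+18=52
Best: 63 rps.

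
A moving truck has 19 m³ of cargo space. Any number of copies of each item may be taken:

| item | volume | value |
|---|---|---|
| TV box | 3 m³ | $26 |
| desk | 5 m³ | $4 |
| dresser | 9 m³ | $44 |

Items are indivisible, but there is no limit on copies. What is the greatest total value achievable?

Best value-per-unit is TV box at 26/3, and filling with it alone uses volume 6×3=18. No mix of the others beats 6×26 = 156.

$156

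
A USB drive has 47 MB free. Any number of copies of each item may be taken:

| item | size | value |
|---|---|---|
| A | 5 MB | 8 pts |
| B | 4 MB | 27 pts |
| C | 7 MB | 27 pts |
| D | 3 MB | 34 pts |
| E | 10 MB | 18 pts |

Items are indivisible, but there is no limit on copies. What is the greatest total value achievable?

Best value-per-unit is D at 34/3, and filling with it alone uses size 15×3=45. No mix of the others beats 15×34 = 510.

510 pts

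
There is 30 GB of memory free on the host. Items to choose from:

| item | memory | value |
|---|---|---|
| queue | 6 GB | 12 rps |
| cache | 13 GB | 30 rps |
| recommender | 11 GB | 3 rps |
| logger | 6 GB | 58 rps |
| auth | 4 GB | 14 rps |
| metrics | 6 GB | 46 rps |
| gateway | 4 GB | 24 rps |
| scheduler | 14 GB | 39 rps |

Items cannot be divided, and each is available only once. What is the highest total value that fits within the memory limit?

Check high-value combinations within 30 GB:
- logger+metrics+gateway+scheduler: memory 6+6+4+14=30, value 58+46+24+39=167
- cache+logger+metrics+gateway: memory 13+6+6+4=29, value 30+58+46+24=158
- logger+auth+metrics+scheduler: memory 6+4+6+14=30, value 58+14+46+39=157
Best: 167 rps.

167 rps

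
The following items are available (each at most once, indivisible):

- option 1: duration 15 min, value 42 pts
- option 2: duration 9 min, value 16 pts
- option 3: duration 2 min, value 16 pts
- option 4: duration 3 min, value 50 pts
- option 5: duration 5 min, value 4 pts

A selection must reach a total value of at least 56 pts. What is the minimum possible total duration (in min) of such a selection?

5

Subsets with value ≥ 56, sorted by total duration:
- option 3+option 4: duration 5, value 66
- option 3+option 4+option 5: duration 10, value 70
- option 2+option 4: duration 12, value 66
Minimum duration: 5 min.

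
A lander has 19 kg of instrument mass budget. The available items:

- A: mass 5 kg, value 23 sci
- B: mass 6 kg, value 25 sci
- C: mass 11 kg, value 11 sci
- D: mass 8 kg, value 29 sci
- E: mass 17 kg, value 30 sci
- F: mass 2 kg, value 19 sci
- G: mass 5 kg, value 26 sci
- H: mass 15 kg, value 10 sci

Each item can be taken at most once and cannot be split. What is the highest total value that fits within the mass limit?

93 sci

Check high-value combinations within 19 kg:
- A+B+F+G: mass 5+6+2+5=18, value 23+25+19+26=93
- B+D+G: mass 6+8+5=19, value 25+29+26=80
- A+D+G: mass 5+8+5=18, value 23+29+26=78
- A+B+D: mass 5+6+8=19, value 23+25+29=77
Best: 93 sci.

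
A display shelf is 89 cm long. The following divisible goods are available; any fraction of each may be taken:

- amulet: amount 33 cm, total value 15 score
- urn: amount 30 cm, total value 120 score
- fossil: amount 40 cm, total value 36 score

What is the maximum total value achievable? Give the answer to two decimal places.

164.64

Take in order of value per unit:
- urn (120/30 per unit): all 30 → value 120, running total 120.00
- fossil (36/40 per unit): all 40 → value 36, running total 156.00
- amulet (15/33 per unit): 19 of 33 → value 19×15/33 = 8.6364, running total 164.64
Total 164.64.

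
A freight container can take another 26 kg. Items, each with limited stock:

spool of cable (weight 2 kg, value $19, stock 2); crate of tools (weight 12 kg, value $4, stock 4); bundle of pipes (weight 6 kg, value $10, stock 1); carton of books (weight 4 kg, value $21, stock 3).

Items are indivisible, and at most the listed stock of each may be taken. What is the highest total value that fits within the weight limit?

Best selections within weight 26 and stock limits:
- 2×spool of cable + 1×bundle of pipes + 3×carton of books: weight 22, value 111
- 2×spool of cable + 3×carton of books: weight 16, value 101
Best: $111.

$111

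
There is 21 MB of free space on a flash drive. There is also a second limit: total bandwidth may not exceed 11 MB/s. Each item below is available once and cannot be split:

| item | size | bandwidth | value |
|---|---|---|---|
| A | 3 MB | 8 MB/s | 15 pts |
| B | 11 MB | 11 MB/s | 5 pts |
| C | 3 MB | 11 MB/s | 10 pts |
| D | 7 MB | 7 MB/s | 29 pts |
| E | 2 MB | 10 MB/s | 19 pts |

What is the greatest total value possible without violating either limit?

Feasible sets respecting both limits:
- D: size 7, bandwidth 7, value 29
- E: size 2, bandwidth 10, value 19
- A: size 3, bandwidth 8, value 15
Best: 29 pts.

29 pts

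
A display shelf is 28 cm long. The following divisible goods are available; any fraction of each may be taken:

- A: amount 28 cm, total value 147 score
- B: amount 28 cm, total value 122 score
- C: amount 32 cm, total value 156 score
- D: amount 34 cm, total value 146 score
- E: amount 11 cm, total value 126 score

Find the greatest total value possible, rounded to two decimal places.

Take in order of value per unit:
- E (126/11 per unit): all 11 → value 126, running total 126.00
- A (147/28 per unit): 17 of 28 → value 17×147/28 = 89.2500, running total 215.25
Total 215.25.

215.25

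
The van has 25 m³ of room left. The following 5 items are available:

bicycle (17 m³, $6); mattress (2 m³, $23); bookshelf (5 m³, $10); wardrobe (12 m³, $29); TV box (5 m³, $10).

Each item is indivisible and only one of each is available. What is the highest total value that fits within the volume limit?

$72

This is a 0/1 knapsack; check combinations near the capacity.
- mattress+bookshelf+wardrobe+TV box: volume 2+5+12+5=24, value 23+10+29+10=72
- mattress+bookshelf+wardrobe: volume 2+5+12=19, value 23+10+29=62
- mattress+wardrobe+TV box: volume 2+12+5=19, value 23+29+10=62
Best: $72.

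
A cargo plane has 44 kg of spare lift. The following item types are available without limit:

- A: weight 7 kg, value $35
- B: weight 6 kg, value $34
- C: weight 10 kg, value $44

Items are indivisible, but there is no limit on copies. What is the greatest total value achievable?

$240

Best value-per-unit is B at 34/6; filling with it alone gives 7×34 = 238.
Optimal mix: 2×A + 5×B → weight 44, value 240.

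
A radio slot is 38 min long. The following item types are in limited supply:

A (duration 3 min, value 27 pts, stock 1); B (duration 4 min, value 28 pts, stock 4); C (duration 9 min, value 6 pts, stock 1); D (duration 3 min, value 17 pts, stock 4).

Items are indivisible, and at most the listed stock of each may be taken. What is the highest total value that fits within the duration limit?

Top feasible selections:
- 1×A + 4×B + 4×D: duration 31, value 207
- 1×A + 4×B + 1×C + 3×D: duration 37, value 196
- 1×A + 4×B + 3×D: duration 28, value 190
- 4×B + 1×C + 4×D: duration 37, value 186
Best: 207 pts.

207 pts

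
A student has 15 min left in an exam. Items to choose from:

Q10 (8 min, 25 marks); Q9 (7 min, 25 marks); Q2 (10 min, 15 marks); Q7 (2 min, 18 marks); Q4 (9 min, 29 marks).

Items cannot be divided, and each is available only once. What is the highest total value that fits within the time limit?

This is a 0/1 knapsack; check combinations near the capacity.
- Q10+Q9: time 8+7=15, value 25+25=50
- Q7+Q4: time 2+9=11, value 18+29=47
- Q9+Q7: time 7+2=9, value 25+18=43
Best: 50 marks.

50 marks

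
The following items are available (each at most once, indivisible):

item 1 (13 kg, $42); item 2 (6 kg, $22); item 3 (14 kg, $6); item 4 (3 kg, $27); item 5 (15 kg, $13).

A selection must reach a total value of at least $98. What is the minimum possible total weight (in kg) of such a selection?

Subsets with value ≥ 98, sorted by total weight:
- item 1+item 2+item 4+item 5: weight 37, value 104
- item 1+item 2+item 3+item 4+item 5: weight 51, value 110
Minimum weight: 37 kg.

37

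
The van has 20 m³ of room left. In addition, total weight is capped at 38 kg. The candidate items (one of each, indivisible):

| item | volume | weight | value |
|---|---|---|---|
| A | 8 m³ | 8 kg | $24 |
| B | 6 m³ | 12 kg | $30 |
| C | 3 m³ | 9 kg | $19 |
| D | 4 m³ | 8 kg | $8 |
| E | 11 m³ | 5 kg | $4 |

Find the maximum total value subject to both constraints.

$73

Feasible sets respecting both limits:
- A+B+C: volume 17, weight 29, value 73
- A+B+D: volume 18, weight 28, value 62
- B+C+D: volume 13, weight 29, value 57
Best: $73.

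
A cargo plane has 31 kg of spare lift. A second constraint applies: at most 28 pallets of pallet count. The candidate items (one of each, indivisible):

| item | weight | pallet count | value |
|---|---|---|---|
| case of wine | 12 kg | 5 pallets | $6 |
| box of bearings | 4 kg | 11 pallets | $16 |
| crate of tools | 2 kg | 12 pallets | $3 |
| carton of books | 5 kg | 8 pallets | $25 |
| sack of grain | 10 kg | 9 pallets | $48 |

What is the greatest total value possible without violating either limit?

$89

Feasible sets respecting both limits:
- box of bearings+carton of books+sack of grain: weight 19, pallet count 28, value 89
- case of wine+carton of books+sack of grain: weight 27, pallet count 22, value 79
- carton of books+sack of grain: weight 15, pallet count 17, value 73
- case of wine+box of bearings+sack of grain: weight 26, pallet count 25, value 70
Best: $89.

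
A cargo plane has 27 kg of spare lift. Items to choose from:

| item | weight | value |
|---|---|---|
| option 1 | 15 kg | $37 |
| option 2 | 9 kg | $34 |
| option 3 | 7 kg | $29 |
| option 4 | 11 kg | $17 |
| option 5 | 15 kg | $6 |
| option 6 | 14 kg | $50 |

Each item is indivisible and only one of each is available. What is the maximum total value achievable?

$84

This is a 0/1 knapsack; check combinations near the capacity.
- option 2+option 6: weight 9+14=23, value 34+50=84
- option 2+option 3+option 4: weight 9+7+11=27, value 34+29+17=80
- option 3+option 6: weight 7+14=21, value 29+50=79
Best: $84.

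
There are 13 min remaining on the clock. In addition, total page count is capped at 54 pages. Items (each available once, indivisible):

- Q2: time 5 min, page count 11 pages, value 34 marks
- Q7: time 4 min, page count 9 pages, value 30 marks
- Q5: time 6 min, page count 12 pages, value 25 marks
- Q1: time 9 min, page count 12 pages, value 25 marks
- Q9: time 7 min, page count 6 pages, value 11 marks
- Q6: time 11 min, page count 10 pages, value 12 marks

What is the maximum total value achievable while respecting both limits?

64 marks

Feasible sets respecting both limits:
- Q2+Q7: time 9, page count 20, value 64
- Q2+Q5: time 11, page count 23, value 59
- Q7+Q5: time 10, page count 21, value 55
- Q7+Q1: time 13, page count 21, value 55
Best: 64 marks.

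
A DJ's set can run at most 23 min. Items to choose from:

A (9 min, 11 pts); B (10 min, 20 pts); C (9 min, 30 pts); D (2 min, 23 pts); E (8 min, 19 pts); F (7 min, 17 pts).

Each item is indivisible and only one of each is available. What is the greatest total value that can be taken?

73 pts

Check high-value combinations within 23 min:
- B+C+D: duration 10+9+2=21, value 20+30+23=73
- C+D+E: duration 9+2+8=19, value 30+23+19=72
- C+D+F: duration 9+2+7=18, value 30+23+17=70
- A+C+D: duration 9+9+2=20, value 11+30+23=64
Best: 73 pts.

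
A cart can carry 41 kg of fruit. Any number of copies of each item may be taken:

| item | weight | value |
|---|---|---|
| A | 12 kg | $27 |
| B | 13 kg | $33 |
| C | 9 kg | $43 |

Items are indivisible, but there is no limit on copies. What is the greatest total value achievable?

$172

Best value-per-unit is C at 43/9, and filling with it alone uses weight 4×9=36. No mix of the others beats 4×43 = 172.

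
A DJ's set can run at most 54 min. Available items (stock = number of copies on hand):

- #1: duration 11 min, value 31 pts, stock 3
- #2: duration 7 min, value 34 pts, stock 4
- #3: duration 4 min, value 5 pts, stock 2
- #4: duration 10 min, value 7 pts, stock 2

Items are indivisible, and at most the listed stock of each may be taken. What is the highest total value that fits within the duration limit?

203 pts

Top feasible selections:
- 2×#1 + 4×#2 + 1×#3: duration 54, value 203
- 2×#1 + 4×#2: duration 50, value 198
- 3×#1 + 3×#2: duration 54, value 195
Best: 203 pts.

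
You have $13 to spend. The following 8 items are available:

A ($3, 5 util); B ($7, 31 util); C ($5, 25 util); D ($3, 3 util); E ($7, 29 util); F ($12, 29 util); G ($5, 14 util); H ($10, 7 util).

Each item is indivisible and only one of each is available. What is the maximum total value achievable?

Check high-value combinations within $13:
- B+C: cost 7+5=12, value 31+25=56
- C+E: cost 5+7=12, value 25+29=54
- B+G: cost 7+5=12, value 31+14=45
- A+C+G: cost 3+5+5=13, value 5+25+14=44
Best: 56 util.

56 util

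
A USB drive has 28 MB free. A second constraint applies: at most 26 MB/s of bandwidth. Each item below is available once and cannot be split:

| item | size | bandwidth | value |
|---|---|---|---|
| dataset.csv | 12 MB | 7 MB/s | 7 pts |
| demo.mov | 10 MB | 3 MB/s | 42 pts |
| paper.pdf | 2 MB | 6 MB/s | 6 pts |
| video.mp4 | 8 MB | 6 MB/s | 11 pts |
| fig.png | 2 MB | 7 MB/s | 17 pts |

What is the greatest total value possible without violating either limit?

Feasible sets respecting both limits:
- demo.mov+paper.pdf+video.mp4+fig.png: size 22, bandwidth 22, value 76
- dataset.csv+demo.mov+paper.pdf+fig.png: size 26, bandwidth 23, value 72
- demo.mov+video.mp4+fig.png: size 20, bandwidth 16, value 70
Best: 76 pts.

76 pts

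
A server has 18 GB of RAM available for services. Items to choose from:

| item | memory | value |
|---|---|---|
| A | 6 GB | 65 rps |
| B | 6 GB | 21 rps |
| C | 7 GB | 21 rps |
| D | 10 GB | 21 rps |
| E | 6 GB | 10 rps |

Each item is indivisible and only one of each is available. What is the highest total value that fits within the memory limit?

96 rps

Check high-value combinations within 18 GB:
- A+B+E: memory 6+6+6=18, value 65+21+10=96
- A+B: memory 6+6=12, value 65+21=86
- A+C: memory 6+7=13, value 65+21=86
- A+D: memory 6+10=16, value 65+21=86
- A+E: memory 6+6=12, value 65+10=75
Best: 96 rps.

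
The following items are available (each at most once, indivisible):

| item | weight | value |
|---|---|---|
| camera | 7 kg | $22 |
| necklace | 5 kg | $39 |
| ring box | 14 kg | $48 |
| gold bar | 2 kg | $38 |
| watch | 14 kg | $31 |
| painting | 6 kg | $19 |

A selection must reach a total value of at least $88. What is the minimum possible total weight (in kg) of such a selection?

13

Subsets with value ≥ 88, sorted by total weight:
- necklace+gold bar+painting: weight 13, value 96
- camera+necklace+gold bar: weight 14, value 99
- camera+necklace+gold bar+painting: weight 20, value 118
- necklace+ring box+gold bar: weight 21, value 125
Minimum weight: 13 kg.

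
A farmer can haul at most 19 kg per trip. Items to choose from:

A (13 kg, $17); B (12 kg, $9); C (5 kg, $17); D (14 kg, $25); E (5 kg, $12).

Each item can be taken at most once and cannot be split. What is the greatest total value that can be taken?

$42

Check high-value combinations within 19 kg:
- C+D: weight 5+14=19, value 17+25=42
- D+E: weight 14+5=19, value 25+12=37
- A+C: weight 13+5=18, value 17+17=34
Best: $42.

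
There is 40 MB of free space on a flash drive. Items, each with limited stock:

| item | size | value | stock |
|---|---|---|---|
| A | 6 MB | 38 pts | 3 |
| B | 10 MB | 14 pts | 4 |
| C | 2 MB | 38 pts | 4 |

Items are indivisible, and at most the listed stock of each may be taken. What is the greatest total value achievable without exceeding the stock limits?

280 pts

Best selections within size 40 and stock limits:
- 3×A + 1×B + 4×C: size 36, value 280
- 3×A + 4×C: size 26, value 266
Best: 280 pts.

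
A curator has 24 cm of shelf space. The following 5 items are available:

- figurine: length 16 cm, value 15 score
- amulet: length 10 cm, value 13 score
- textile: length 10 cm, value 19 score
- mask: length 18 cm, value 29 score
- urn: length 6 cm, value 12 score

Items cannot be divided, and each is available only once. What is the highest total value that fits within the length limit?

Check high-value combinations within 24 cm:
- mask+urn: length 18+6=24, value 29+12=41
- amulet+textile: length 10+10=20, value 13+19=32
- textile+urn: length 10+6=16, value 19+12=31
Best: 41 score.

41 score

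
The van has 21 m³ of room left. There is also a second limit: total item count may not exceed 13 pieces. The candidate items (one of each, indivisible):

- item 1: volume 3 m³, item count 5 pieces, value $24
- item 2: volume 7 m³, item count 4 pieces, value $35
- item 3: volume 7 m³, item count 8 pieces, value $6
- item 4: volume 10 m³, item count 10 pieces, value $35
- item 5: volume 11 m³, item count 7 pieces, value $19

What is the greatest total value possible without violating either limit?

Feasible sets respecting both limits:
- item 1+item 2: volume 10, item count 9, value 59
- item 2+item 5: volume 18, item count 11, value 54
- item 1+item 5: volume 14, item count 12, value 43
- item 2+item 3: volume 14, item count 12, value 41
Best: $59.

$59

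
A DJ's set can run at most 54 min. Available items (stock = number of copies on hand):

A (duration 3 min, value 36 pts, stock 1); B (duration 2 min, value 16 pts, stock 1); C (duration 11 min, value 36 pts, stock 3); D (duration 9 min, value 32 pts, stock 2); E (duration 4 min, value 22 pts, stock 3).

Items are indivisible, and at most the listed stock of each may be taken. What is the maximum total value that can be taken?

232 pts

Best selections within duration 54 and stock limits:
- 1×A + 1×B + 2×C + 2×D + 2×E: duration 53, value 232
- 1×A + 1×B + 3×C + 3×E: duration 50, value 226
- 1×A + 1×B + 2×C + 1×D + 3×E: duration 48, value 222
- 1×A + 3×C + 1×D + 2×E: duration 53, value 220
Best: 232 pts.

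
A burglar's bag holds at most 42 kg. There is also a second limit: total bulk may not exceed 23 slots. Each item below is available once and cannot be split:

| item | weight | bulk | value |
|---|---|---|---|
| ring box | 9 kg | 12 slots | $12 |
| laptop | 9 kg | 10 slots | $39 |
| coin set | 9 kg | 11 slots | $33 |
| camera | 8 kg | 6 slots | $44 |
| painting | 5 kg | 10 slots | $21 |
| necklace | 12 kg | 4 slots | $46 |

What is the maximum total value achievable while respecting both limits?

$129

Feasible sets respecting both limits:
- laptop+camera+necklace: weight 29, bulk 20, value 129
- coin set+camera+necklace: weight 29, bulk 21, value 123
- camera+painting+necklace: weight 25, bulk 20, value 111
Best: $129.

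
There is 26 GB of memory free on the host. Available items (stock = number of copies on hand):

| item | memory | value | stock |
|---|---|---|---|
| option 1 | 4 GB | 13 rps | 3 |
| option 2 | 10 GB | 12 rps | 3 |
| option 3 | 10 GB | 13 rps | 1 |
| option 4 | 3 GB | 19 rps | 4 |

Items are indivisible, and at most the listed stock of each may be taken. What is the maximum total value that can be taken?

115 rps

Top feasible selections:
- 3×option 1 + 4×option 4: memory 24, value 115
- 2×option 1 + 4×option 4: memory 20, value 102
Best: 115 rps.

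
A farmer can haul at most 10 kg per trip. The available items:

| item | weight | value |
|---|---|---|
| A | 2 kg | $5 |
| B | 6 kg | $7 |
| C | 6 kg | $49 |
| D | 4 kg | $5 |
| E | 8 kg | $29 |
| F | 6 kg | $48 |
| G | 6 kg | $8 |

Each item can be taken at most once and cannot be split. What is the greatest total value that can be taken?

This is a 0/1 knapsack; check combinations near the capacity.
- A+C: weight 2+6=8, value 5+49=54
- C+D: weight 6+4=10, value 49+5=54
- A+F: weight 2+6=8, value 5+48=53
- D+F: weight 4+6=10, value 5+48=53
- C: weight 6, value 49
Best: $54.

$54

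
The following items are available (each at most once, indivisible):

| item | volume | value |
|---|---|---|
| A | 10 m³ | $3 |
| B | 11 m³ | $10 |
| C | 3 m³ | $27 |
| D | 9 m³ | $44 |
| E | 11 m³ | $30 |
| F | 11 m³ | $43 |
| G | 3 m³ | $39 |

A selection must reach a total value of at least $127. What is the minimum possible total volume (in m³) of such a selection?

26

Subsets with value ≥ 127, sorted by total volume:
- C+D+F+G: volume 26, value 153
- C+D+E+G: volume 26, value 140
- C+E+F+G: volume 28, value 139
Minimum volume: 26 m³.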